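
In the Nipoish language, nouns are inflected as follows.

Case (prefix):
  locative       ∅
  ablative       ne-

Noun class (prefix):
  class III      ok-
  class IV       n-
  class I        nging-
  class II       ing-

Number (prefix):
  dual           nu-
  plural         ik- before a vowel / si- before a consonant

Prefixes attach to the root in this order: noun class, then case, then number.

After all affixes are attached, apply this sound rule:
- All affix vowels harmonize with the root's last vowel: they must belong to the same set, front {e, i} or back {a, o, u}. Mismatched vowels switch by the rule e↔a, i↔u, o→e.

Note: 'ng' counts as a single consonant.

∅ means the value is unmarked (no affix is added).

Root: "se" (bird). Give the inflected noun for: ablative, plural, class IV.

Attach noun class class IV n- → nse.
Attach case ablative ne- → nense.
Attach number plural si- (before consonant 'n') → sinense.
Vowel harmony: no change.

sinense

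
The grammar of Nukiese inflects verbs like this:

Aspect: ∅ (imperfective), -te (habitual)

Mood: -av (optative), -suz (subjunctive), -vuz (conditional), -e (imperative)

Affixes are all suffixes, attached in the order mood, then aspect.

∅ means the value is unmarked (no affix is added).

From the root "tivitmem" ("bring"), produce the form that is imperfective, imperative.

tivitmeme

Attach mood imperative -e → tivitmeme.
aspect = imperfective: zero marking, form stays tivitmeme.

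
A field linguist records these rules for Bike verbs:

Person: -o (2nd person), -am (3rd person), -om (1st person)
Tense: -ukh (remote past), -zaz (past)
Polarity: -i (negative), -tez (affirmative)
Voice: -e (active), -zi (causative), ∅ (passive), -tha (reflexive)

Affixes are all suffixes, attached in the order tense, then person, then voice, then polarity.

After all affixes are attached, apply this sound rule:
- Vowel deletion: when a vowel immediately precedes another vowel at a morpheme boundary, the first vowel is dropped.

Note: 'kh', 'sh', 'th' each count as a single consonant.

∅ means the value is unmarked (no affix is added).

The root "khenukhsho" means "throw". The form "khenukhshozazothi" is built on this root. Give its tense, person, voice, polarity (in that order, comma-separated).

Segment: khenukhsho-zaz-o-tha-i.
tense: -zaz → past.
person: -o → 2nd person.
voice: -tha → reflexive.
polarity: -i → negative.

past, 2nd person, reflexive, negative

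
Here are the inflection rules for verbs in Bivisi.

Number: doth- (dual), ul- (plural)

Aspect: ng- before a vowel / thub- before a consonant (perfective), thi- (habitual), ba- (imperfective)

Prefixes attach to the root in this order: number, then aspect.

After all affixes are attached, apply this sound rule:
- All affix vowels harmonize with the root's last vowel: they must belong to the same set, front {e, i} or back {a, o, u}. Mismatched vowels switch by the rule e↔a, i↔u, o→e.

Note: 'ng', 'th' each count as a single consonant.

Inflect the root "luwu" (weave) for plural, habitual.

thuulluwu

Attach number plural ul- → ulluwu.
Attach aspect habitual thi- → thiulluwu.
Apply vowel harmony: thiulluwu → thuulluwu.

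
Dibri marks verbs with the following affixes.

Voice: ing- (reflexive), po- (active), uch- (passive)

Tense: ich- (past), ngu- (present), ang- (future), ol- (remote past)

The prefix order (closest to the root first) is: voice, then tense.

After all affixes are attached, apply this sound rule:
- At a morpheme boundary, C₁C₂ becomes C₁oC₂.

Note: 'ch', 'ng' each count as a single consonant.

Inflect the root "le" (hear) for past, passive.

ichuchole

Attach voice passive uch- → uchle.
Attach tense past ich- → ichuchle.
Apply epenthesis: ichuchle → ichuchole.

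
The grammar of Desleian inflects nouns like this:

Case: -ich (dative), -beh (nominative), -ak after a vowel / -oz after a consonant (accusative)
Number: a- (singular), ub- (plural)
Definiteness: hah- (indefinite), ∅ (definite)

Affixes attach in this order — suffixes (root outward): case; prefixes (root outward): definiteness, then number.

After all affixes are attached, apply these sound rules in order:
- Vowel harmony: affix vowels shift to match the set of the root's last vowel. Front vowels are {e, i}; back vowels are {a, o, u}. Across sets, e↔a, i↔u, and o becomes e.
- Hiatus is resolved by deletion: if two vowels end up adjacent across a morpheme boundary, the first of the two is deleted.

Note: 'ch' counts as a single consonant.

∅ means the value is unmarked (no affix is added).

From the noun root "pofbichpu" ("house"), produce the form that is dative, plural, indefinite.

Attach definiteness indefinite hah- → hahpofbichpu.
Attach number plural ub- → ubhahpofbichpu.
Attach case dative -ich → ubhahpofbichpuich.
Apply vowel harmony: ubhahpofbichpuich → ubhahpofbichpuuch.
Apply vowel deletion: ubhahpofbichpuuch → ubhahpofbichpuch.

ubhahpofbichpuch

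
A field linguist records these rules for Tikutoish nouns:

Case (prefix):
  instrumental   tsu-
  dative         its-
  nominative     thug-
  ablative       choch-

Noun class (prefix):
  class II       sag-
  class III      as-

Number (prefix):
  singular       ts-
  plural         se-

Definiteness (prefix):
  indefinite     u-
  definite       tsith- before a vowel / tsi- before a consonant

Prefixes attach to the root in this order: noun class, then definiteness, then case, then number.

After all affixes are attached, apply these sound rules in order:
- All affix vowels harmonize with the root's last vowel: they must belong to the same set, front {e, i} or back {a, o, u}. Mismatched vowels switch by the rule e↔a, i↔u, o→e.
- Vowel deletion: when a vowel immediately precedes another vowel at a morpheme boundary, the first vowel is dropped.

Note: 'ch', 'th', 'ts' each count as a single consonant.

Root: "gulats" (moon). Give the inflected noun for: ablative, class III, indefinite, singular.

tschochasgulats

Attach noun class class III as- → asgulats.
Attach definiteness indefinite u- → uasgulats.
Attach case ablative choch- → chochuasgulats.
Attach number singular ts- → tschochuasgulats.
Vowel harmony: no change.
Apply vowel deletion: tschochuasgulats → tschochasgulats.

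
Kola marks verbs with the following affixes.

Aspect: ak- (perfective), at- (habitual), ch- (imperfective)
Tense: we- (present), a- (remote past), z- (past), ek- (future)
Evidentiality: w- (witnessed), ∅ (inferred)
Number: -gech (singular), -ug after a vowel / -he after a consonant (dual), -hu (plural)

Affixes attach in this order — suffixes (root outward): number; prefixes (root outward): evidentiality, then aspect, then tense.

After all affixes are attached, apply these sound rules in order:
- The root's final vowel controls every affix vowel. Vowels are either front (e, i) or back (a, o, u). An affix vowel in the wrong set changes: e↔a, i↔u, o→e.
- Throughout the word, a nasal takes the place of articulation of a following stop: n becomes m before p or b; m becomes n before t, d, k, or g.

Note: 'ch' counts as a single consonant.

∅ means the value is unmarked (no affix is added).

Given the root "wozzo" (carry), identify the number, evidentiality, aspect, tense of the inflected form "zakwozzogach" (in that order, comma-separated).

singular, inferred, perfective, past

Segment: z-ak-wozzo-gech.
number: -gech → singular.
evidentiality: ∅ → inferred.
aspect: ak- → perfective.
tense: z- → past.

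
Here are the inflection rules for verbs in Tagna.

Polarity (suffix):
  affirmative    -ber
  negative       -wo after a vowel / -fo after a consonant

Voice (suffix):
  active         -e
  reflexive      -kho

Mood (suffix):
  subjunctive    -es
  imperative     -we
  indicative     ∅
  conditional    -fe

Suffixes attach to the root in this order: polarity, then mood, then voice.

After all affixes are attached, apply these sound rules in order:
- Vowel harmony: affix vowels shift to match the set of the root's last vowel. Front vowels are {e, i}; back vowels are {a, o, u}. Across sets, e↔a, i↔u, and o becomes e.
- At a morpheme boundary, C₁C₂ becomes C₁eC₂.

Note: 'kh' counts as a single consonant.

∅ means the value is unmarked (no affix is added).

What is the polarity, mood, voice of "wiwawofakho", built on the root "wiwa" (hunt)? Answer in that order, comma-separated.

negative, conditional, reflexive

Segment: wiwa-wo-fe-kho.
polarity: -wo/fo → negative.
mood: -fe → conditional.
voice: -kho → reflexive.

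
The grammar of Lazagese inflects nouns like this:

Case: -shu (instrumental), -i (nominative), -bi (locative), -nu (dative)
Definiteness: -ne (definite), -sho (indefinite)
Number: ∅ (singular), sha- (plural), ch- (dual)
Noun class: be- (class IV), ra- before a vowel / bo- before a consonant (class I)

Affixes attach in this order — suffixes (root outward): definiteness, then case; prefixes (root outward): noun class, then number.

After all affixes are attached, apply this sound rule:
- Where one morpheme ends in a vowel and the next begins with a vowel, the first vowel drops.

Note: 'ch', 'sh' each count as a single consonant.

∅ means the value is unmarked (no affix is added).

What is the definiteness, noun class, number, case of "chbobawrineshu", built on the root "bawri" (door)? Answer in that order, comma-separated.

definite, class I, dual, instrumental

Segment: ch-bo-bawri-ne-shu.
definiteness: -ne → definite.
noun class: ra/bo- → class I.
number: ch- → dual.
case: -shu → instrumental.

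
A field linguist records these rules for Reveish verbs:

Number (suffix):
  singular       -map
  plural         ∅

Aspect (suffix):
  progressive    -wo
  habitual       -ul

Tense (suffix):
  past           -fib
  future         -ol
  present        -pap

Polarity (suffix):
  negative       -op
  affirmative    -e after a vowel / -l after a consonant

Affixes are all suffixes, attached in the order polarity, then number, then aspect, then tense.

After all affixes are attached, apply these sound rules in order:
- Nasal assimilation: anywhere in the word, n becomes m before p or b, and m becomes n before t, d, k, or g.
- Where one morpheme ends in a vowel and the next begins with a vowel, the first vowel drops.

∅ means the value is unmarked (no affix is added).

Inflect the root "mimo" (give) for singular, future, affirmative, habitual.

Attach polarity affirmative -e (after vowel 'o') → mimoe.
Attach number singular -map → mimoemap.
Attach aspect habitual -ul → mimoemapul.
Attach tense future -ol → mimoemapulol.
Nasal assimilation: no change.
Apply vowel deletion: mimoemapulol → mimemapulol.

mimemapulol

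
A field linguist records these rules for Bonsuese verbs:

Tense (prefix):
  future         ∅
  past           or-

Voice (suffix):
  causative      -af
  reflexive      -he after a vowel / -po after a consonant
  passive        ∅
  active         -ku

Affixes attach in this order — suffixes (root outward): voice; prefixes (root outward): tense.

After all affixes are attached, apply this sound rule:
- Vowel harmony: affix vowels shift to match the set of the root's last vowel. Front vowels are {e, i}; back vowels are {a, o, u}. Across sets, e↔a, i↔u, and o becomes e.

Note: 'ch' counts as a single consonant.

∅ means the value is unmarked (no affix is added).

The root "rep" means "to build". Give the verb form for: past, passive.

voice = passive: zero marking, form stays rep.
Attach tense past or- → orrep.
Apply vowel harmony: orrep → errep.

errep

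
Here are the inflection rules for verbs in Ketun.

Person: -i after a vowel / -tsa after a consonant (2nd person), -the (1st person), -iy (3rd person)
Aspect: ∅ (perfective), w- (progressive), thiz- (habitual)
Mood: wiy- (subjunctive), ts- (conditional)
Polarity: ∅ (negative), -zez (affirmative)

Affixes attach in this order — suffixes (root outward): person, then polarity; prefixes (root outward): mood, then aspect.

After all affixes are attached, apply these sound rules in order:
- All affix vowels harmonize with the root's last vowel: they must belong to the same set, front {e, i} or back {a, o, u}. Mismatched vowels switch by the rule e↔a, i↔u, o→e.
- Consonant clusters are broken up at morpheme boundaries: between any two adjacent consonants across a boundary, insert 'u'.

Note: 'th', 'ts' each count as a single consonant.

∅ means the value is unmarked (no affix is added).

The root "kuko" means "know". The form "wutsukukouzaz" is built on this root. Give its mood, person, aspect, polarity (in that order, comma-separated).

Segment: w-ts-kuko-i-zez.
mood: ts- → conditional.
person: -i/tsa → 2nd person.
aspect: w- → progressive.
polarity: -zez → affirmative.

conditional, 2nd person, progressive, affirmative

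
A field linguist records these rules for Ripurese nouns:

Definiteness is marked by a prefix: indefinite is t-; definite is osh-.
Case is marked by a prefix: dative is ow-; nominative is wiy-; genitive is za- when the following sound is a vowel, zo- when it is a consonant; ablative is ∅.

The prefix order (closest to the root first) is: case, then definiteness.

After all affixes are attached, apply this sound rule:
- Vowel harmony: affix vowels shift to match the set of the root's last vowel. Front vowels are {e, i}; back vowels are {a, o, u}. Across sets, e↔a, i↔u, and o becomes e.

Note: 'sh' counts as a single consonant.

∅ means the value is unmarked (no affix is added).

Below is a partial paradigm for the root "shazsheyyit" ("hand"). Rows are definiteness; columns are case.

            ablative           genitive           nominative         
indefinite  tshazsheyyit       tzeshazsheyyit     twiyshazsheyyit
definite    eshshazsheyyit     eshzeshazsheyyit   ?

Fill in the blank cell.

Attach case nominative wiy- → wiyshazsheyyit.
Attach definiteness definite osh- → oshwiyshazsheyyit.
Apply vowel harmony: oshwiyshazsheyyit → eshwiyshazsheyyit.

eshwiyshazsheyyit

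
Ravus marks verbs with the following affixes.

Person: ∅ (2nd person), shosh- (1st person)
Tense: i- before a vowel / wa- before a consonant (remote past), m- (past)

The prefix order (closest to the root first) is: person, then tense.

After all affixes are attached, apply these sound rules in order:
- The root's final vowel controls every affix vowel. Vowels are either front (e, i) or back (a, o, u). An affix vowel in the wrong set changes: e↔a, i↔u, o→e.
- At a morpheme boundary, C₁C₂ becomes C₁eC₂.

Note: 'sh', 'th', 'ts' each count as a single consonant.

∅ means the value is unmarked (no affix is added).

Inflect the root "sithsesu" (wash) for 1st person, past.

Attach person 1st person shosh- → shoshsithsesu.
Attach tense past m- → mshoshsithsesu.
Vowel harmony: no change.
Apply epenthesis: mshoshsithsesu → meshoshesithsesu.

meshoshesithsesu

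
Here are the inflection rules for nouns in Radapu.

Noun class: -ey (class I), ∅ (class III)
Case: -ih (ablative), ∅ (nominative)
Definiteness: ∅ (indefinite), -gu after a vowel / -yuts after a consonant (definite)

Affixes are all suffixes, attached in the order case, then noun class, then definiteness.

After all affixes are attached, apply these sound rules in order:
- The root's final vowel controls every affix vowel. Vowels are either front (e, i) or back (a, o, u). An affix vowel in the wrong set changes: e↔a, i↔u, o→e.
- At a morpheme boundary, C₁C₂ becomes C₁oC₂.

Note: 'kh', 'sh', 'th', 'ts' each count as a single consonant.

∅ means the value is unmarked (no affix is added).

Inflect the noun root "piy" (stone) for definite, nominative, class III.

case = nominative: zero marking, form stays piy.
noun class = class III: zero marking, form stays piy.
Attach definiteness definite -yuts (after consonant 'y') → piyyuts.
Apply vowel harmony: piyyuts → piyyits.
Apply epenthesis: piyyits → piyoyits.

piyoyits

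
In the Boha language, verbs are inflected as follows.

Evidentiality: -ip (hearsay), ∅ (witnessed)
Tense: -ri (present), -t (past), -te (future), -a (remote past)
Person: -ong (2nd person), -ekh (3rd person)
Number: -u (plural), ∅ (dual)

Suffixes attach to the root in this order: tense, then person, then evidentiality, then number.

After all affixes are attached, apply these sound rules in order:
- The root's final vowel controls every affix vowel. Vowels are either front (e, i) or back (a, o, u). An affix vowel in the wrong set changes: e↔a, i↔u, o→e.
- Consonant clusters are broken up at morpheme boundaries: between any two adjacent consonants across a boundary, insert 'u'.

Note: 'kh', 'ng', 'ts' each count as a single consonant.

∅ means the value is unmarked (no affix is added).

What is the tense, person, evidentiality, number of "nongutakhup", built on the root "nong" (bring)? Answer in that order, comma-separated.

Segment: nong-t-ekh-ip.
tense: -t → past.
person: -ekh → 3rd person.
evidentiality: -ip → hearsay.
number: ∅ → dual.

past, 3rd person, hearsay, dual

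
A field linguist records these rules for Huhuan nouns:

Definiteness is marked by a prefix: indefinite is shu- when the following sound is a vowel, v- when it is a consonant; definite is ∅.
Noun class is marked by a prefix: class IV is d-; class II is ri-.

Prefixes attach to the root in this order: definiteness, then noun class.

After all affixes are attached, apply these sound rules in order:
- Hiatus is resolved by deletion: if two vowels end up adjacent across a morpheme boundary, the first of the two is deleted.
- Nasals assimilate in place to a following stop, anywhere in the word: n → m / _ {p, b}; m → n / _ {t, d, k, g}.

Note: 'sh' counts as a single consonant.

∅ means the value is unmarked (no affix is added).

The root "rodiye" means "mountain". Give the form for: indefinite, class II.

Attach definiteness indefinite v- (before consonant 'r') → vrodiye.
Attach noun class class II ri- → rivrodiye.
Vowel deletion: no change.
Nasal assimilation: no change.

rivrodiye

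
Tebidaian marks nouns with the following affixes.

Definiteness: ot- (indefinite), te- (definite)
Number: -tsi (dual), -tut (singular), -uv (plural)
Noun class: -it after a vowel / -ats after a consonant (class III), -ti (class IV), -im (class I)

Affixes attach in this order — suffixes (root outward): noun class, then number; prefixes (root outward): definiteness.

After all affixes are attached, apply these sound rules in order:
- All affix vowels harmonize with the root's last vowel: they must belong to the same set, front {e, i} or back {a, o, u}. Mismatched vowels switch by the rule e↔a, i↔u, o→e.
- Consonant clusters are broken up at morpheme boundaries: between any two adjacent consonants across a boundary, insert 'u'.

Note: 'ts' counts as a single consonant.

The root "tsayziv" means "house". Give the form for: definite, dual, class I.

Attach noun class class I -im → tsayzivim.
Attach definiteness definite te- → tetsayzivim.
Attach number dual -tsi → tetsayzivimtsi.
Vowel harmony: no change.
Apply epenthesis: tetsayzivimtsi → tetsayzivimutsi.

tetsayzivimutsi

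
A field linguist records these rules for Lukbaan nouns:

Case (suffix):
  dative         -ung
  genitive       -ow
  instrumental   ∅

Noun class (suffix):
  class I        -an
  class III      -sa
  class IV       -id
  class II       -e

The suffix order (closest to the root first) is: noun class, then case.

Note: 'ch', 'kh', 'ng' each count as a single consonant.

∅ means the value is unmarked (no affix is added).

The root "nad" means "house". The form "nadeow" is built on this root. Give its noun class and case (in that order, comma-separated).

class II, genitive

Segment: nad-e-ow.
noun class: -e → class II.
case: -ow → genitive.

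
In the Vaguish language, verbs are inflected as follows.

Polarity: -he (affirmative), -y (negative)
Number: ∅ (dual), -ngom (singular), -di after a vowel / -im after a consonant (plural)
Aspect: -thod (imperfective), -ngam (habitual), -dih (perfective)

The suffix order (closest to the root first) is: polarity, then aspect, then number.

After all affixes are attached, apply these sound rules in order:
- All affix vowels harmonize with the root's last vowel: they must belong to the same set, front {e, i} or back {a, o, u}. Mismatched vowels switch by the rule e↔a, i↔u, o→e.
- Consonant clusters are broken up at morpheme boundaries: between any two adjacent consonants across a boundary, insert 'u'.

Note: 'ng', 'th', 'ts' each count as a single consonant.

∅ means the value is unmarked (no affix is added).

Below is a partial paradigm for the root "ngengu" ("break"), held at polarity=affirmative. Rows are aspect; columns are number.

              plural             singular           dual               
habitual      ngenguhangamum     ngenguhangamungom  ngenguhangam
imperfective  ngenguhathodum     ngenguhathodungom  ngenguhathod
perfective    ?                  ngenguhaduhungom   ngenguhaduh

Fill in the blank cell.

Attach polarity affirmative -he → ngenguhe.
Attach aspect perfective -dih → ngenguhedih.
Attach number plural -im (after consonant 'h') → ngenguhedihim.
Apply vowel harmony: ngenguhedihim → ngenguhaduhum.
Epenthesis: no change.

ngenguhaduhum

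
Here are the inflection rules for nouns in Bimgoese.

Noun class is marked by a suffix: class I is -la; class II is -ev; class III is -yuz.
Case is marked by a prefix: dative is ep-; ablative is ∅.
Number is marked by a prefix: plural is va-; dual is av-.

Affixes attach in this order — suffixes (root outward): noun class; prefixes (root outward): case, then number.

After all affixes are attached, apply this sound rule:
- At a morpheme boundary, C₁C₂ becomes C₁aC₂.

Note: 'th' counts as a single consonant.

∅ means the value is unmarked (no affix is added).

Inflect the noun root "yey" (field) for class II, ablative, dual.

case = ablative: zero marking, form stays yey.
Attach noun class class II -ev → yeyev.
Attach number dual av- → avyeyev.
Apply epenthesis: avyeyev → avayeyev.

avayeyev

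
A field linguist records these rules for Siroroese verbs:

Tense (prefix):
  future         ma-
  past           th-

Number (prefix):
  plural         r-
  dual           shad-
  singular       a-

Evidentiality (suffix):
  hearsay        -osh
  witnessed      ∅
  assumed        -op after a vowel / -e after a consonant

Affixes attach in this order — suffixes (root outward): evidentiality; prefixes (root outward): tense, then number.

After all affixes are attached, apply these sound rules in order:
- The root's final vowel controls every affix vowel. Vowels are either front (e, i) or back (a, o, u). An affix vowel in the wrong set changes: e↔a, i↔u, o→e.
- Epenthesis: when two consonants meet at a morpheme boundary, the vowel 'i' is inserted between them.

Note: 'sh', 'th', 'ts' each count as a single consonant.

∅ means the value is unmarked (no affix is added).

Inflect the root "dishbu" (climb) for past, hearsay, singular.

Attach tense past th- → thdishbu.
Attach evidentiality hearsay -osh → thdishbuosh.
Attach number singular a- → athdishbuosh.
Vowel harmony: no change.
Apply epenthesis: athdishbuosh → athidishbuosh.

athidishbuosh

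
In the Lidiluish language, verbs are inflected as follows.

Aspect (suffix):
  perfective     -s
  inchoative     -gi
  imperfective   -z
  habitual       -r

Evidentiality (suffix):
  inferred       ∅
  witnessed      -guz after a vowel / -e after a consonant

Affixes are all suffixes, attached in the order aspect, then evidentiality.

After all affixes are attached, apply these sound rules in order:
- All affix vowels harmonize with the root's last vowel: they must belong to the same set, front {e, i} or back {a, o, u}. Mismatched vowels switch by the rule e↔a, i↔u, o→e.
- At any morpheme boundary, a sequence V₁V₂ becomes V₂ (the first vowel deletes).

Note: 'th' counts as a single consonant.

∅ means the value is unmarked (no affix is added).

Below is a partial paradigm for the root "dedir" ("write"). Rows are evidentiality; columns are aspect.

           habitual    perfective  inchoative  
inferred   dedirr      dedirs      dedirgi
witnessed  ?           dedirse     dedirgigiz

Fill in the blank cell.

Attach aspect habitual -r → dedirr.
Attach evidentiality witnessed -e (after consonant 'r') → dedirre.
Vowel harmony: no change.
Vowel deletion: no change.

dedirre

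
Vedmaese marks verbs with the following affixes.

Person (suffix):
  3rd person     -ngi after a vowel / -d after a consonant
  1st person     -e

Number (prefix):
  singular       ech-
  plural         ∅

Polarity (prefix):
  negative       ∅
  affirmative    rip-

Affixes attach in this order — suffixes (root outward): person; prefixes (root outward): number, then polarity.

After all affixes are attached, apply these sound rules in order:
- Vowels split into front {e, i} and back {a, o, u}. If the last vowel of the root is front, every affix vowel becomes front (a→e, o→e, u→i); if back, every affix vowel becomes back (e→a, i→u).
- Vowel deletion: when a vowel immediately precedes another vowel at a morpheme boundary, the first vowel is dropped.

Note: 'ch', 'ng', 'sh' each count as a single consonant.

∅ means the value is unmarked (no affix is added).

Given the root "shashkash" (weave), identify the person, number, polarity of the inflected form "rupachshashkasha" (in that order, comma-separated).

Segment: rip-ech-shashkash-e.
person: -e → 1st person.
number: ech- → singular.
polarity: rip- → affirmative.

1st person, singular, affirmative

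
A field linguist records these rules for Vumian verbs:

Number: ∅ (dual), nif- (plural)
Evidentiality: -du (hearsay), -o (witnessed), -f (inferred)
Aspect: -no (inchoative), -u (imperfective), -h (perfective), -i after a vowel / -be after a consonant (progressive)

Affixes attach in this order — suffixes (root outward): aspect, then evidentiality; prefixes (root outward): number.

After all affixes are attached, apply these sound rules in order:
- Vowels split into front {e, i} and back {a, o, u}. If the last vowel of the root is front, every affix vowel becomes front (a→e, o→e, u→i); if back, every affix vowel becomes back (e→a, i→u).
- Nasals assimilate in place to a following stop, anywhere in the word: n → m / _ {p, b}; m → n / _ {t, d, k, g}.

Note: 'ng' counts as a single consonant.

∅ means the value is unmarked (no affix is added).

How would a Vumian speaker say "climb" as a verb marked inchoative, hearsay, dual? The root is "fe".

Attach aspect inchoative -no → feno.
Attach evidentiality hearsay -du → fenodu.
number = dual: zero marking, form stays fenodu.
Apply vowel harmony: fenodu → fenedi.
Nasal assimilation: no change.

fenedi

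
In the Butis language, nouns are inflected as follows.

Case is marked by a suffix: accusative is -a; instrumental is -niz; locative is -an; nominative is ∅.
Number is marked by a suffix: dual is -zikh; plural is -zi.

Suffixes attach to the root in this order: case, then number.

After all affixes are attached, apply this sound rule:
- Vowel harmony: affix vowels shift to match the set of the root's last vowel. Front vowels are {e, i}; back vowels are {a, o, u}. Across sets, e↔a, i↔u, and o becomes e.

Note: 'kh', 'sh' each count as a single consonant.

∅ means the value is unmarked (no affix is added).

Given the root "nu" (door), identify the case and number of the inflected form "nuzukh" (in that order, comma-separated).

Segment: nu-zikh.
case: ∅ → nominative.
number: -zikh → dual.

nominative, dual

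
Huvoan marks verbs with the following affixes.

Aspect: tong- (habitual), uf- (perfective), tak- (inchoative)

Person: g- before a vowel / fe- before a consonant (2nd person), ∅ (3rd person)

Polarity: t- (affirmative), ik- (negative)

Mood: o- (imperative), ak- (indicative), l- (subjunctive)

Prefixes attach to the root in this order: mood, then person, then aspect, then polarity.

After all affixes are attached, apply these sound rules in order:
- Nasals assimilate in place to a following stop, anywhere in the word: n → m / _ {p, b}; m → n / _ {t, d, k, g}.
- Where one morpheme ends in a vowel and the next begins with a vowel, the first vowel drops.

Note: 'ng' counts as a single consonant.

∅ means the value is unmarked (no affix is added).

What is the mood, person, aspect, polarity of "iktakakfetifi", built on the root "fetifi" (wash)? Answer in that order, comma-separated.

indicative, 3rd person, inchoative, negative

Segment: ik-tak-ak-fetifi.
mood: ak- → indicative.
person: ∅ → 3rd person.
aspect: tak- → inchoative.
polarity: ik- → negative.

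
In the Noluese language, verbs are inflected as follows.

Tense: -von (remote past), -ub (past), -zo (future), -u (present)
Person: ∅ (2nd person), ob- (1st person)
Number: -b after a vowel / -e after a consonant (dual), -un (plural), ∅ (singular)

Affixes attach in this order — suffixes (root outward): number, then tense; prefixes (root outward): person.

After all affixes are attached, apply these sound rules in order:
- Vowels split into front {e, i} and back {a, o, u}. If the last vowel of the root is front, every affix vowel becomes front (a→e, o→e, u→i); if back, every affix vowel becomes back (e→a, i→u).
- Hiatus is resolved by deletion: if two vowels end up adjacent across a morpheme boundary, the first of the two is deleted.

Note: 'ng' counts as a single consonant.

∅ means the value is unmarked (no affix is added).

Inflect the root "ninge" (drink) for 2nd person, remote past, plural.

Attach number plural -un → ningeun.
person = 2nd person: zero marking, form stays ningeun.
Attach tense remote past -von → ningeunvon.
Apply vowel harmony: ningeunvon → ningeinven.
Apply vowel deletion: ningeinven → ninginven.

ninginven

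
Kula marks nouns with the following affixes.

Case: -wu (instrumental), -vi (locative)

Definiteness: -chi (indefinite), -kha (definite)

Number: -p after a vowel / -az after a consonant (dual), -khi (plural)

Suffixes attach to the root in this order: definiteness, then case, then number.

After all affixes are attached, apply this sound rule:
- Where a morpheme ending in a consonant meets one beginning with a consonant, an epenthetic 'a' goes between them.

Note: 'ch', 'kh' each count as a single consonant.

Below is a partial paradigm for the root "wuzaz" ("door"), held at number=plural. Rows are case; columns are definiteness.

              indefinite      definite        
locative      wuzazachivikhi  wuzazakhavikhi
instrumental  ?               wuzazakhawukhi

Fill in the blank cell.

wuzazachiwukhi

Attach definiteness indefinite -chi → wuzazchi.
Attach case instrumental -wu → wuzazchiwu.
Attach number plural -khi → wuzazchiwukhi.
Apply epenthesis: wuzazchiwukhi → wuzazachiwukhi.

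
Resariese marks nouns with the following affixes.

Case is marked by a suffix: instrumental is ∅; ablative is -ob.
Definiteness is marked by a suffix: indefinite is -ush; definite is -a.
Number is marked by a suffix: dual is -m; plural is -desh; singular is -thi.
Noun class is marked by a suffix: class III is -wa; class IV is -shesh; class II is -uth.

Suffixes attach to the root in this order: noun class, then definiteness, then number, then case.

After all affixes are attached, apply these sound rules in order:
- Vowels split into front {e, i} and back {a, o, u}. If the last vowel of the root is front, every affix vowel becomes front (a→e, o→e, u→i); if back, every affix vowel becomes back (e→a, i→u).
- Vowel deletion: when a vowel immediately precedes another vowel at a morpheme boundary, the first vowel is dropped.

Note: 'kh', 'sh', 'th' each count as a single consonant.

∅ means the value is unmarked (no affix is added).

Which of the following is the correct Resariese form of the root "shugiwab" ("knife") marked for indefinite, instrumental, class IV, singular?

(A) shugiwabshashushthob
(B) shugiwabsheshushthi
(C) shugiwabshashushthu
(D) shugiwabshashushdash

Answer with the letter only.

C

Attach noun class class IV -shesh → shugiwabshesh.
Attach definiteness indefinite -ush → shugiwabsheshush.
Attach number singular -thi → shugiwabsheshushthi.
case = instrumental: zero marking, form stays shugiwabsheshushthi.
Apply vowel harmony: shugiwabsheshushthi → shugiwabshashushthu.
Vowel deletion: no change.
So the correct form is shugiwabshashushthu, option (C).
(B) shugiwabsheshushthi is wrong: it fails to apply the sound rule(s).
(A) shugiwabshashushthob is wrong: it uses ablative instead of instrumental for case.
(D) shugiwabshashushdash is wrong: it uses plural instead of singular for number.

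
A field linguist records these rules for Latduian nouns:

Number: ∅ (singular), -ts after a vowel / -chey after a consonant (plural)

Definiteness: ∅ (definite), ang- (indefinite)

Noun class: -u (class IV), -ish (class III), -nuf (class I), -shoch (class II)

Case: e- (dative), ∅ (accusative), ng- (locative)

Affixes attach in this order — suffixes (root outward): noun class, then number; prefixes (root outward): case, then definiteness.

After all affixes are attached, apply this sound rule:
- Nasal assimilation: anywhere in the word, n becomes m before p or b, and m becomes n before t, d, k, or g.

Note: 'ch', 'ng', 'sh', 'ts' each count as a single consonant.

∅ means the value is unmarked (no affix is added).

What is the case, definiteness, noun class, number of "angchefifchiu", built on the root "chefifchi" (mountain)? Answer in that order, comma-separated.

accusative, indefinite, class IV, singular

Segment: ang-chefifchi-u.
case: ∅ → accusative.
definiteness: ang- → indefinite.
noun class: -u → class IV.
number: ∅ → singular.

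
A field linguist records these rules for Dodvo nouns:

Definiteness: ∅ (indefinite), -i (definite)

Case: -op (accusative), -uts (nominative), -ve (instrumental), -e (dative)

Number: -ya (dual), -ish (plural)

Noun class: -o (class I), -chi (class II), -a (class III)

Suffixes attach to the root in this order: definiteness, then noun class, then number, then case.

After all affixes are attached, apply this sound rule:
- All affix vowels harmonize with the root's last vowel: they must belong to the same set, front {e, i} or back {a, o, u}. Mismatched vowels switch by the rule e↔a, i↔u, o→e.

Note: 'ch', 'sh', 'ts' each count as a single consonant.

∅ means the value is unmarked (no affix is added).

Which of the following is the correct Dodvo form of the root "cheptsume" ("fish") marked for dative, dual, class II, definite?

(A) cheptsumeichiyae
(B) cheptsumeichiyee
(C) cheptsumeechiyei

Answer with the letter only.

B

Attach definiteness definite -i → cheptsumei.
Attach noun class class II -chi → cheptsumeichi.
Attach number dual -ya → cheptsumeichiya.
Attach case dative -e → cheptsumeichiyae.
Apply vowel harmony: cheptsumeichiyae → cheptsumeichiyee.
So the correct form is cheptsumeichiyee, option (B).
(A) cheptsumeichiyae is wrong: it fails to apply the sound rule(s).
(C) cheptsumeechiyei is wrong: it has the affixes in the wrong order.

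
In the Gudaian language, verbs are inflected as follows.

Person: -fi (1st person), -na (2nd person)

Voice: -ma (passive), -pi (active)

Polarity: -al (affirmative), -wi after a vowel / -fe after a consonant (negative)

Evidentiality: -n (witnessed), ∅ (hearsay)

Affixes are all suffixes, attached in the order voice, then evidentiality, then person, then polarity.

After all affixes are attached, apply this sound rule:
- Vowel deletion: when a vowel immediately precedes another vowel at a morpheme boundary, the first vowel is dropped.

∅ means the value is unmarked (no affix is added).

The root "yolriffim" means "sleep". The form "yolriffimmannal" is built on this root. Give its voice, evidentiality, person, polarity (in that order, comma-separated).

Segment: yolriffim-ma-n-na-al.
voice: -ma → passive.
evidentiality: -n → witnessed.
person: -na → 2nd person.
polarity: -al → affirmative.

passive, witnessed, 2nd person, affirmative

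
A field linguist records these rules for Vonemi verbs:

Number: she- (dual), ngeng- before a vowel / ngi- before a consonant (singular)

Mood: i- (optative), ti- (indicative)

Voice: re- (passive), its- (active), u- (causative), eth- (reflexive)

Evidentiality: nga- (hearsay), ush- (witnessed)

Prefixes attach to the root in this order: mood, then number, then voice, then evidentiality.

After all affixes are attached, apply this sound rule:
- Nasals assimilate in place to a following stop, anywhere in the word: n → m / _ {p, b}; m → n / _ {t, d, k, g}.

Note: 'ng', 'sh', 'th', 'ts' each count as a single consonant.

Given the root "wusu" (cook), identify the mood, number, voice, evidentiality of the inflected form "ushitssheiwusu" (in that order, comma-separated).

optative, dual, active, witnessed

Segment: ush-its-she-i-wusu.
mood: i- → optative.
number: she- → dual.
voice: its- → active.
evidentiality: ush- → witnessed.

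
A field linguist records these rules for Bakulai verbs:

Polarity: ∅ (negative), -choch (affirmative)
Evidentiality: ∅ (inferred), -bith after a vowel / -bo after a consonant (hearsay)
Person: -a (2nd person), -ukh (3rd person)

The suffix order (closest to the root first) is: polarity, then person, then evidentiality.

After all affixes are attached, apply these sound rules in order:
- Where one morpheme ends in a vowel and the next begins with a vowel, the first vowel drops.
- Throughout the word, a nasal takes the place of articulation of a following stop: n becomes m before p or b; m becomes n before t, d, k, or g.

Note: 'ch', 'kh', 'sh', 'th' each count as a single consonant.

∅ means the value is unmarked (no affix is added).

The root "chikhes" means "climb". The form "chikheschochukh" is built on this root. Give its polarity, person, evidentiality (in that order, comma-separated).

Segment: chikhes-choch-ukh.
polarity: -choch → affirmative.
person: -ukh → 3rd person.
evidentiality: ∅ → inferred.

affirmative, 3rd person, inferred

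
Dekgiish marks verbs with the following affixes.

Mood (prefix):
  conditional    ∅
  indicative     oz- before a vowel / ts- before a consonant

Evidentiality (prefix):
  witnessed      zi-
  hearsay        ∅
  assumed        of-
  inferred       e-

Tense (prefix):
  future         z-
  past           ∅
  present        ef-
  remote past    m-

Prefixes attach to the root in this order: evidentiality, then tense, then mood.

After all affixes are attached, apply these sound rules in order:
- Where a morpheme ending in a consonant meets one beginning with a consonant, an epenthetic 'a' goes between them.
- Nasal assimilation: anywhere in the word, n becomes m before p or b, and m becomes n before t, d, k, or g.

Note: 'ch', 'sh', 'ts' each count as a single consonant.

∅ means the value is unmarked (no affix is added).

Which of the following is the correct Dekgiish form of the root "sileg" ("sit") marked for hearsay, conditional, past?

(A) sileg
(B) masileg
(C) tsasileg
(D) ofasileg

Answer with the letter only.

A

evidentiality = hearsay: zero marking, form stays sileg.
tense = past: zero marking, form stays sileg.
mood = conditional: zero marking, form stays sileg.
Epenthesis: no change.
Nasal assimilation: no change.
So the correct form is sileg, option (A).
(D) ofasileg is wrong: it uses assumed instead of hearsay for evidentiality.
(B) masileg is wrong: it uses remote past instead of past for tense.
(C) tsasileg is wrong: it uses indicative instead of conditional for mood.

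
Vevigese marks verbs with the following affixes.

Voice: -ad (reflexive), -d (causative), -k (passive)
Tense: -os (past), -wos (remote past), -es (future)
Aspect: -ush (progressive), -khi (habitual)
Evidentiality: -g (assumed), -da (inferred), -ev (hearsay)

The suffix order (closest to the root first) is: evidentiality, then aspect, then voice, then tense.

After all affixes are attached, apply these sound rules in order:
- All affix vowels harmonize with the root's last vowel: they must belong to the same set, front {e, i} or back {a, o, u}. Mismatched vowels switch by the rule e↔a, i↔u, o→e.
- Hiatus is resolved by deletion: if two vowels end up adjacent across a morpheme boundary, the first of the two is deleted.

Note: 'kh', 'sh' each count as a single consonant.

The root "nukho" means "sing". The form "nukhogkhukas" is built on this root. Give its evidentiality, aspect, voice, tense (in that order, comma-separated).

assumed, habitual, passive, future

Segment: nukho-g-khi-k-es.
evidentiality: -g → assumed.
aspect: -khi → habitual.
voice: -k → passive.
tense: -es → future.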